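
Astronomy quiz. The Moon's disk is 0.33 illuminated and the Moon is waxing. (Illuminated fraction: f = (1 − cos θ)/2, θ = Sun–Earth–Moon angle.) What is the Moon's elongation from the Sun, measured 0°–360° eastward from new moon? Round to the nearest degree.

Invert f = (1 − cos θ)/2 to get cos θ = 1 − 2(0.33) = 0.340, hence θ₀ = arccos 0.340 = 70.1°.
The Moon is waxing (0°–180°), so θ = 70.1° directly.

70°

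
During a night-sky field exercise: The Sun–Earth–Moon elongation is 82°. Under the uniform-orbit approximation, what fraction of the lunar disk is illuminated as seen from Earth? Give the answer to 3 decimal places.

0.430

f = (1 − cos 82°)/2 = (1 − 0.139)/2 ≈ 0.430.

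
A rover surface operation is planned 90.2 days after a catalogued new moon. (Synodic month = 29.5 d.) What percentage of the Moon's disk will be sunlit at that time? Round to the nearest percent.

3%

90.2 d spans 3 complete synodic months (3 × 29.5 = 88.50 d) plus 1.70 d.
Phase angle: θ = 360°·(1.70 d)/(29.5 d) = 20.7°.
With cos θ = 0.935, the lit fraction is (1 − 0.935)/2 ≈ 0.032, so 3%.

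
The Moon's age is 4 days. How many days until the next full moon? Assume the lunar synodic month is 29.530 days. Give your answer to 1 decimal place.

10.8 days

Full moon is 0.5 of the way through the cycle: age 0.5 × 29.530 = 14.765 d.
That is 14.765 − 4 = 10.765 days ahead.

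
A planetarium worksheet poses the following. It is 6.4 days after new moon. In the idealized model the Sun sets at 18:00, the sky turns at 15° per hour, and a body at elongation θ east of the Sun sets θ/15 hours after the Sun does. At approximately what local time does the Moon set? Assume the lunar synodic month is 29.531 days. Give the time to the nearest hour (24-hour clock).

23:00

Elongation θ = 360° × 6.4/29.531 ≈ 78.0°.
Delay after the Sun = 78.0° / (15°/h) ≈ 5.20 h.
18:00 + 5.20 h ≈ 23:12 → 23:00 to the nearest hour.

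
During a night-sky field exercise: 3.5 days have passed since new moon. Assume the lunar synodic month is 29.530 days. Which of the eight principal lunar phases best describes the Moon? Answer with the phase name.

waxing crescent

At 3.5/29.530 of the cycle, θ ≈ 43° — the waxing crescent range.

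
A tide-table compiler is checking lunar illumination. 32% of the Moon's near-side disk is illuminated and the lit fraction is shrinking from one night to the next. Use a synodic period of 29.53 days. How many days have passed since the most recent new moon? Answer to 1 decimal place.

23.9 days

cos θ = 1 − 2f = 0.360, giving a principal value of 68.9°.
Since the Moon is past full (waning), take the reflex angle: θ = 360° − 68.9° = 291.1°.
Age = 29.53 × 291.1°/360° ≈ 23.88 days.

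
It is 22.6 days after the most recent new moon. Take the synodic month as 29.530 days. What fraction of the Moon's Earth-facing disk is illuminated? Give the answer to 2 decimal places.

Phase angle: θ = 360°·(22.6 d)/(29.530 d) = 275.5°.
cos 275.5° = 0.096, so f = (1 − 0.096)/2 = 0.452.

0.45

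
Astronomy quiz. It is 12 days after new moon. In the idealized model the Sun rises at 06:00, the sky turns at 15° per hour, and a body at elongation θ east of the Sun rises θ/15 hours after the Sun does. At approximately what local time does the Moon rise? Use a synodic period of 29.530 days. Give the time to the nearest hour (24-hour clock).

The Moon has covered 12/29.530 of its cycle, so θ ≈ 360° × 12/29.530 = 146.3°.
At 15° of sky rotation per hour, 146.3° corresponds to a 9.75 h lag.
06:00 + 9.75 h ≈ 15:45 → 16:00 to the nearest hour.

16:00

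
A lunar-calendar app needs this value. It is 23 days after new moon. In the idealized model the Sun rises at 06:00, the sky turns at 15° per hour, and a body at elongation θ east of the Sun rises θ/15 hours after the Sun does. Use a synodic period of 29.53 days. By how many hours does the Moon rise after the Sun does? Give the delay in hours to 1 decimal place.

18.7 h

Phase angle: θ = 360°·(23 d)/(29.53 d) = 280.4°.
The Moon trails the Sun by θ/15 = 280.4/15 ≈ 18.69 hours.
So the Moon rises 18.69 h after the Sun.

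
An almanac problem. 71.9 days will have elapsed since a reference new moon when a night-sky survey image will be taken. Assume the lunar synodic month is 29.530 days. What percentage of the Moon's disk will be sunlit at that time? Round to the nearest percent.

71.9/29.530 = 2.435 lunations, so 2 complete cycles and 12.84 d into the next.
Phase angle: θ = 360°·(12.84 d)/(29.530 d) = 156.5°.
Illuminated fraction = (1 − cos 156.5°)/2 = (1 − (-0.917))/2 ≈ 0.959, so 96%.

96%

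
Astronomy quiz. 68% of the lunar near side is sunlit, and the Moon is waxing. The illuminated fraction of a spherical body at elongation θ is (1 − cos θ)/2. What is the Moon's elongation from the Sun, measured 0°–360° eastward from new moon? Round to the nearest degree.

Invert f = (1 − cos θ)/2 to get cos θ = 1 − 2(0.68) = -0.360, hence θ₀ = arccos -0.360 = 111.1°.
Waxing ⇒ before full, so θ = 111.1°.

111°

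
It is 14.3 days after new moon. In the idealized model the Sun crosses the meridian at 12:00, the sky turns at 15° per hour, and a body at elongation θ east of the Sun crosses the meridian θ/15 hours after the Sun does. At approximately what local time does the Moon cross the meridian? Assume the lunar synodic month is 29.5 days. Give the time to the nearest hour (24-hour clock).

Phase angle: θ = 360°·(14.3 d)/(29.5 d) = 174.5°.
The Moon trails the Sun by θ/15 = 174.5/15 ≈ 11.63 hours.
12:00 + 11.63 h ≈ 23:38 → 00:00 to the nearest hour.

00:00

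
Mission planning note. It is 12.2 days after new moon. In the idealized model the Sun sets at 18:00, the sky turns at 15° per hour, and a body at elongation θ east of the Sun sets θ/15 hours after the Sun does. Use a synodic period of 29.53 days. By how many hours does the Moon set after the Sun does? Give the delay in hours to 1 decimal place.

Elongation θ = 360° × 12.2/29.53 ≈ 148.7°.
At 15° of sky rotation per hour, 148.7° corresponds to a 9.92 h lag.
So the Moon sets 9.92 h after the Sun.

9.9 h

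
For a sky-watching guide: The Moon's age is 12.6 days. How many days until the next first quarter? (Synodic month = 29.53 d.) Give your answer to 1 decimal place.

First quarter is 0.25 of the way through the cycle: age 0.25 × 29.53 = 7.383 d.
This lunation's first quarter (7.383 d) has passed, so add one period: 36.913 − 12.6 = 24.313 days.

24.3 days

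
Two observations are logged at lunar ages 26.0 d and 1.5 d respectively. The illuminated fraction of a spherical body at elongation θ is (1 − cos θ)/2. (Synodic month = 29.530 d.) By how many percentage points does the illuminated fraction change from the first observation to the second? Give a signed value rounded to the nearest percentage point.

First observation: θ = 360°·26.0/29.530 = 317.0°, so f = 0.135.
Second observation: θ = 18.3°, f = 0.025.
Δf = 0.025 − 0.135 = -0.109, i.e. -11 pp.

-11 percentage points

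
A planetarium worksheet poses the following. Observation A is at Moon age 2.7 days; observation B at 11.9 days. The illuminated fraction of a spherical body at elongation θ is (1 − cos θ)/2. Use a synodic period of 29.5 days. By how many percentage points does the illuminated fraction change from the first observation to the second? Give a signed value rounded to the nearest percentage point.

+83 percentage points

θ₁ = 360° × 2.7/29.5 = 32.9°, f₁ = (1 − cos θ₁)/2 = 0.080.
θ₂ = 360° × 11.9/29.5 = 145.2°, f₂ = (1 − cos θ₂)/2 = 0.911.
Change = f₂ − f₁ = +0.830 → +83 percentage points.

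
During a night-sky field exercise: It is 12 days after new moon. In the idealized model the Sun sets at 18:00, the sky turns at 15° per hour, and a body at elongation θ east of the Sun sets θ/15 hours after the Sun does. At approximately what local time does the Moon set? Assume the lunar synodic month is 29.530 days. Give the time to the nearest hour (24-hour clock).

04:00

Phase angle: θ = 360°·(12 d)/(29.530 d) = 146.3°.
Delay after the Sun = 146.3° / (15°/h) ≈ 9.75 h.
18:00 + 9.75 h ≈ 03:45 → 04:00 to the nearest hour.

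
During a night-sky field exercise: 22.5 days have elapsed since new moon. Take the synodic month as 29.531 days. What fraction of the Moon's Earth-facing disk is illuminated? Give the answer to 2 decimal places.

0.46

The Moon has covered 22.5/29.531 of its cycle, so θ ≈ 360° × 22.5/29.531 = 274.3°.
With cos θ = 0.075, the lit fraction is (1 − 0.075)/2 ≈ 0.463.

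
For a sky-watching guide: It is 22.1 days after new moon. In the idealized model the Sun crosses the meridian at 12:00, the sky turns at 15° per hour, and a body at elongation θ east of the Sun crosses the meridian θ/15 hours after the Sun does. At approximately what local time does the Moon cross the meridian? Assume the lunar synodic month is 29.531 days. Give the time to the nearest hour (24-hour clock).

06:00

Elongation θ = 360° × 22.1/29.531 ≈ 269.4°.
The Moon trails the Sun by θ/15 = 269.4/15 ≈ 17.96 hours.
12:00 + 17.96 h ≈ 05:58 → 06:00 to the nearest hour.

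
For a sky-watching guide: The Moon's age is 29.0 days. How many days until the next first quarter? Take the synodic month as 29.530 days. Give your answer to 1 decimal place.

First quarter is 0.25 of the way through the cycle: age 0.25 × 29.530 = 7.383 d.
Already past this cycle's first quarter; the next is at 7.383 + 29.530 = 36.913 d, so 36.913 − 29.0 = 7.913 days.

7.9 days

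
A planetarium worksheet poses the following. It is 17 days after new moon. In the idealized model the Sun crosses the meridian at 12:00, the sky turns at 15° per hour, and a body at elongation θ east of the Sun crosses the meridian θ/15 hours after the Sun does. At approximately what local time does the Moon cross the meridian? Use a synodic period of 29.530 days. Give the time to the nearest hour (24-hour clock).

02:00

Phase angle: θ = 360°·(17 d)/(29.530 d) = 207.2°.
The Moon trails the Sun by θ/15 = 207.2/15 ≈ 13.82 hours.
12:00 + 13.82 h ≈ 01:49 → 02:00 to the nearest hour.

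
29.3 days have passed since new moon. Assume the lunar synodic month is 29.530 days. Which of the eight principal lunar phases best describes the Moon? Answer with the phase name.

new moon

At 29.3/29.530 of the cycle, θ ≈ 357° — the new moon range.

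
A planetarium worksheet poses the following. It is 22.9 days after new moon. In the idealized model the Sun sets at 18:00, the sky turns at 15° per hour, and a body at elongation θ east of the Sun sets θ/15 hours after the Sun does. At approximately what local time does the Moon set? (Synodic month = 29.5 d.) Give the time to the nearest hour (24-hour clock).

Phase angle: θ = 360°·(22.9 d)/(29.5 d) = 279.5°.
The Moon trails the Sun by θ/15 = 279.5/15 ≈ 18.63 hours.
18:00 + 18.63 h ≈ 12:38 → 13:00 to the nearest hour.

13:00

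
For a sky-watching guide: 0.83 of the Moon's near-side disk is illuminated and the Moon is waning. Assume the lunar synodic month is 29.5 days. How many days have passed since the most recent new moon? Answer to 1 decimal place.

cos θ = 1 − 2f = -0.660, giving a principal value of 131.3°.
A waning Moon lies in 180°–360°, so θ = 360° − 131.3° = 228.7°.
Age = 29.5 × 228.7°/360° ≈ 18.74 days.

18.7 days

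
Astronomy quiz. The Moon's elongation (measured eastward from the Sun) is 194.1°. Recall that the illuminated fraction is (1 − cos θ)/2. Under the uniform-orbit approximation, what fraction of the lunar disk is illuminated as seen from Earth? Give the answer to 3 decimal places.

0.985

f = (1 − cos 194.1°)/2 = (1 − (-0.970))/2 ≈ 0.985.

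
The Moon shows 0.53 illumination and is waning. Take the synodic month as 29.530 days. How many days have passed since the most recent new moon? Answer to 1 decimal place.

21.9 days

From f = (1 − cos θ)/2: cos θ = 1 − 2×0.53 = -0.060; arccos → 93.4°.
Waning ⇒ past full, so θ = 360° − 93.4° = 266.6°.
At 360°/29.530 d per day, 266.6° corresponds to 21.87 days.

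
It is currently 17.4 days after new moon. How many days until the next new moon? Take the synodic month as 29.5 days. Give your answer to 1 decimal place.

The next new moon completes the synodic month: 29.5 − 17.4 = 12.100 days.

12.1 days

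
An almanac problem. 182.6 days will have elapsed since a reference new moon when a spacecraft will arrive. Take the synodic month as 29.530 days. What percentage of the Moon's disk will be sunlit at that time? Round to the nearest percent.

182.6 d spans 6 complete synodic months (6 × 29.530 = 177.18 d) plus 5.42 d.
Phase angle: θ = 360°·(5.42 d)/(29.530 d) = 66.1°.
cos 66.1° = 0.406, so f = (1 − 0.406)/2 = 0.297, so 30%.

30%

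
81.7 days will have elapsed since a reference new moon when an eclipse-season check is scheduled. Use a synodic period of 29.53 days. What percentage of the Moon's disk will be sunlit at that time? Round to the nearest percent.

Reduce mod P: 81.7 − 2×29.53 = 22.64 d into the current lunation.
Elongation θ = 360° × 22.64/29.53 ≈ 276.0°.
With cos θ = 0.105, the lit fraction is (1 − 0.105)/2 ≈ 0.448, so 45%.

45%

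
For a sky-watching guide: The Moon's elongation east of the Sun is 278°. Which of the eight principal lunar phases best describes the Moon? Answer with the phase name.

last quarter

The last quarter sector spans roughly 248°–292°; 278° falls inside it.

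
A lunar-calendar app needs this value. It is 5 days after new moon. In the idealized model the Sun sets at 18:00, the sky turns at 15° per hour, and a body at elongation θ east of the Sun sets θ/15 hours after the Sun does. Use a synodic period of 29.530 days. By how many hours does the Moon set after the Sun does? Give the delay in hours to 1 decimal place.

Elongation θ = 360° × 5/29.530 ≈ 61.0°.
At 15° of sky rotation per hour, 61.0° corresponds to a 4.06 h lag.
So the Moon sets 4.06 h after the Sun.

4.1 h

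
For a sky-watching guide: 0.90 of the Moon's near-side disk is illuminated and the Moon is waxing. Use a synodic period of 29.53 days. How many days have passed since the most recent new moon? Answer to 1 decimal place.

Invert f = (1 − cos θ)/2 to get cos θ = 1 − 2(0.90) = -0.800, hence θ₀ = arccos -0.800 = 143.1°.
The Moon is waxing (0°–180°), so θ = 143.1° directly.
At 360°/29.53 d per day, 143.1° corresponds to 11.74 days.

11.7 days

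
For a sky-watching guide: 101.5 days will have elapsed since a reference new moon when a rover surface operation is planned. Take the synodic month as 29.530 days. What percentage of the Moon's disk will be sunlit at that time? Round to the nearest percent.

96%

Reduce mod P: 101.5 − 3×29.530 = 12.91 d into the current lunation.
The Moon has covered 12.91/29.530 of its cycle, so θ ≈ 360° × 12.91/29.530 = 157.4°.
With cos θ = (-0.923), the lit fraction is (1 − (-0.923))/2 ≈ 0.962, so 96%.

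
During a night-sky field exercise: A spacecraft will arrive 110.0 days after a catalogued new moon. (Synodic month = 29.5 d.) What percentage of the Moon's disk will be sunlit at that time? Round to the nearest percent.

57%

110.0/29.5 = 3.729 lunations, so 3 complete cycles and 21.50 d into the next.
Elongation θ = 360° × 21.50/29.5 ≈ 262.4°.
Illuminated fraction = (1 − cos 262.4°)/2 = (1 − (-0.133))/2 ≈ 0.566, so 57%.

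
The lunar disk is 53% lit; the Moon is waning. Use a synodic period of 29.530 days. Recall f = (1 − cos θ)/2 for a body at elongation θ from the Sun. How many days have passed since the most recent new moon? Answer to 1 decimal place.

21.9 days

From f = (1 − cos θ)/2: cos θ = 1 − 2×0.53 = -0.060; arccos → 93.4°.
Waning ⇒ past full, so θ = 360° − 93.4° = 266.6°.
At 360°/29.530 d per day, 266.6° corresponds to 21.87 days.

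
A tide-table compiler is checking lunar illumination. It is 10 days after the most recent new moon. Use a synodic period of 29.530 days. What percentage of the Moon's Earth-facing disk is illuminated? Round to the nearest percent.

The Moon has covered 10/29.530 of its cycle, so θ ≈ 360° × 10/29.530 = 121.9°.
Illuminated fraction = (1 − cos 121.9°)/2 = (1 − (-0.529))/2 ≈ 0.764, so 76%.

76%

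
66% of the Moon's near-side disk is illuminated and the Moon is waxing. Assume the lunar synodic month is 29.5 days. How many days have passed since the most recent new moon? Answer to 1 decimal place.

Invert f = (1 − cos θ)/2 to get cos θ = 1 − 2(0.66) = -0.320, hence θ₀ = arccos -0.320 = 108.7°.
The Moon is waxing (0°–180°), so θ = 108.7° directly.
That fraction of the synodic month is 108.7/360 × 29.5 d ≈ 8.90 d.

8.9 days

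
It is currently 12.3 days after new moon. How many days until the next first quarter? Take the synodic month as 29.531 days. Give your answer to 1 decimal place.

24.6 days

First quarter occurs at elongation 90°, i.e. at age 29.531 × 90/360 = 7.383 d.
This lunation's first quarter (7.383 d) has passed, so add one period: 36.914 − 12.3 = 24.614 days.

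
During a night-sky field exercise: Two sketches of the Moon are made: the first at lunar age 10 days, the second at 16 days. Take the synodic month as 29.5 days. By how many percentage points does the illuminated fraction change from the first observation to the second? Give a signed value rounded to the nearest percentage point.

First observation: θ = 360°·10/29.5 = 122.0°, so f = 0.765.
Second observation: θ = 195.3°, f = 0.982.
Δf = 0.982 − 0.765 = +0.217, i.e. +22 pp.

+22 pp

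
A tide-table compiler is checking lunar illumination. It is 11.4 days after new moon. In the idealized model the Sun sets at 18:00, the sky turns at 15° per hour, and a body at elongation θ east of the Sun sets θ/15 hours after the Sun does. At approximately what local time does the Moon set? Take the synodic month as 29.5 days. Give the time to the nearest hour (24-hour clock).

Elongation θ = 360° × 11.4/29.5 ≈ 139.1°.
At 15° of sky rotation per hour, 139.1° corresponds to a 9.27 h lag.
18:00 + 9.27 h ≈ 03:16 → 03:00 to the nearest hour.

03:00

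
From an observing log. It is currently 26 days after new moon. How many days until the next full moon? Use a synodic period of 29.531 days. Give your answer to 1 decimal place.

Full moon occurs at elongation 180°, i.e. at age 29.531 × 180/360 = 14.765 d.
This lunation's full moon (14.765 d) has passed, so add one period: 44.296 − 26 = 18.296 days.

18.3 days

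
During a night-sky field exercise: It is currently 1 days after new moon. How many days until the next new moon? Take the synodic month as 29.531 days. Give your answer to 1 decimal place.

One full lunation from the last new moon is 29.531 d; remaining = 29.531 − 1 = 28.531 d.

28.5 days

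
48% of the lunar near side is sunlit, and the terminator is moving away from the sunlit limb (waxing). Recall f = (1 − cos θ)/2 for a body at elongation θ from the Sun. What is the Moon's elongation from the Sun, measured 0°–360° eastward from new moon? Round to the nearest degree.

88°

From f = (1 − cos θ)/2: cos θ = 1 − 2×0.48 = 0.040; arccos → 87.7°.
Before full moon the principal value applies: θ = 87.7°.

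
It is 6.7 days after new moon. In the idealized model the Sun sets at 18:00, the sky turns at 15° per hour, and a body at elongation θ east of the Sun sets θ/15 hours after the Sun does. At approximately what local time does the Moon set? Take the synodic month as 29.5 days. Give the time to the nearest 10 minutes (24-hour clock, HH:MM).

Elongation θ = 360° × 6.7/29.5 ≈ 81.8°.
At 15° of sky rotation per hour, 81.8° corresponds to a 5.45 h lag.
18:00 + 5.451 h ≈ 23:27 → 23:30 to the nearest ten minutes.

23:30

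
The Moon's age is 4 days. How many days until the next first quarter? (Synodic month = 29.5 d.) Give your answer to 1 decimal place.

First quarter is 0.25 of the way through the cycle: age 0.25 × 29.5 = 7.375 d.
That is 7.375 − 4 = 3.375 days ahead.

3.4 days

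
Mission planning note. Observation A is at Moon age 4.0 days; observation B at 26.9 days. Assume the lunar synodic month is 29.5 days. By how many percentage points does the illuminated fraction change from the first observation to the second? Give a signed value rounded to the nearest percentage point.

First observation: θ = 360°·4.0/29.5 = 48.8°, so f = 0.171.
Second observation: θ = 328.3°, f = 0.075.
Δf = 0.075 − 0.171 = -0.096, i.e. -10 pp.

-10 percentage points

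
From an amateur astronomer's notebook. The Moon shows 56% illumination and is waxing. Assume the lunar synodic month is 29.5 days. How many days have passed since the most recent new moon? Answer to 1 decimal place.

7.9 days

cos θ = 1 − 2f = -0.120, giving a principal value of 96.9°.
The Moon is waxing (0°–180°), so θ = 96.9° directly.
That fraction of the synodic month is 96.9/360 × 29.5 d ≈ 7.94 d.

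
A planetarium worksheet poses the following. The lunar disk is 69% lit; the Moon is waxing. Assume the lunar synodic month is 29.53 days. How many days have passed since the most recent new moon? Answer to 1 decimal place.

9.2 days

Invert f = (1 − cos θ)/2 to get cos θ = 1 − 2(0.69) = -0.380, hence θ₀ = arccos -0.380 = 112.3°.
Before full moon the principal value applies: θ = 112.3°.
Age = 29.53 × 112.3°/360° ≈ 9.21 days.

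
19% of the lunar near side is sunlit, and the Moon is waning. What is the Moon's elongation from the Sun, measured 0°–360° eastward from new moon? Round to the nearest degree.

308°

From f = (1 − cos θ)/2: cos θ = 1 − 2×0.19 = 0.620; arccos → 51.7°.
Since the Moon is past full (waning), take the reflex angle: θ = 360° − 51.7° = 308.3°.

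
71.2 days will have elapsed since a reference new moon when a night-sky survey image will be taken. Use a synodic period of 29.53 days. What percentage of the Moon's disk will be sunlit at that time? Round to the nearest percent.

Reduce mod P: 71.2 − 2×29.53 = 12.14 d into the current lunation.
Elongation θ = 360° × 12.14/29.53 ≈ 148.0°.
With cos θ = (-0.848), the lit fraction is (1 − (-0.848))/2 ≈ 0.924, so 92%.

92%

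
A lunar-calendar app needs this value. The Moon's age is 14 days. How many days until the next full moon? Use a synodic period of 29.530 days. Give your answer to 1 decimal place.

0.8 days

Full moon is 0.5 of the way through the cycle: age 0.5 × 29.530 = 14.765 d.
So 0.765 days remain (14.765 − 14).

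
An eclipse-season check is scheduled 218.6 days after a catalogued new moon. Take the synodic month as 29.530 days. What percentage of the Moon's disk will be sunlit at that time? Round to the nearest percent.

218.6/29.530 = 7.403 lunations, so 7 complete cycles and 11.89 d into the next.
Phase angle: θ = 360°·(11.89 d)/(29.530 d) = 145.0°.
cos 145.0° = (-0.819), so f = (1 − (-0.819))/2 = 0.909, so 91%.

91%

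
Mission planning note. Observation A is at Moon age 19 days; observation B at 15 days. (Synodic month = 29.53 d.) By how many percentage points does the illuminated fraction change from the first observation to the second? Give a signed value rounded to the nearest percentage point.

θ₁ = 360° × 19/29.53 = 231.6°, f₁ = (1 − cos θ₁)/2 = 0.810.
θ₂ = 360° × 15/29.53 = 182.9°, f₂ = (1 − cos θ₂)/2 = 0.999.
Change = f₂ − f₁ = +0.189 → +19 percentage points.

+19 percentage points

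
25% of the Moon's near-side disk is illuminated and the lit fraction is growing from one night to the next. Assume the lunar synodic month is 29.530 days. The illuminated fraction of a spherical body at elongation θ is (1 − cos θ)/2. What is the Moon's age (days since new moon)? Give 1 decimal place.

4.9 days

Invert f = (1 − cos θ)/2 to get cos θ = 1 − 2(0.25) = 0.500, hence θ₀ = arccos 0.500 = 60.0°.
Waxing ⇒ before full, so θ = 60.0°.
Age = 29.530 × 60.0°/360° ≈ 4.92 days.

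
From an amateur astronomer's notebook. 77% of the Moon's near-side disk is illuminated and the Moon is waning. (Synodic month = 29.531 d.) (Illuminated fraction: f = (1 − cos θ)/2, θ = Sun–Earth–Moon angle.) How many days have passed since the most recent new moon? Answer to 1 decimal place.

From f = (1 − cos θ)/2: cos θ = 1 − 2×0.77 = -0.540; arccos → 122.7°.
Waning ⇒ past full, so θ = 360° − 122.7° = 237.3°.
Age = 29.531 × 237.3°/360° ≈ 19.47 days.

19.5 days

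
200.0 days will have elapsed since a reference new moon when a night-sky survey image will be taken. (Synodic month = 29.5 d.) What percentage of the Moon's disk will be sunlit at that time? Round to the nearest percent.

41%

200.0/29.5 = 6.780 lunations, so 6 complete cycles and 23.00 d into the next.
Elongation θ = 360° × 23.00/29.5 ≈ 280.7°.
With cos θ = 0.185, the lit fraction is (1 − 0.185)/2 ≈ 0.407, so 41%.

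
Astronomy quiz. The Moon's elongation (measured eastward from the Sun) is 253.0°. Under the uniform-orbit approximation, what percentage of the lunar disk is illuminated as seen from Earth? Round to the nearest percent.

Half-versine of 253.0°: (1 − (-0.292))/2 = 0.646, i.e. 65%.

65%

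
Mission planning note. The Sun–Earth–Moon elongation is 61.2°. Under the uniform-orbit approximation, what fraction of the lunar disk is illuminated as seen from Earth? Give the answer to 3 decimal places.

0.259

f = (1 − cos 61.2°)/2 = (1 − 0.482)/2 ≈ 0.259.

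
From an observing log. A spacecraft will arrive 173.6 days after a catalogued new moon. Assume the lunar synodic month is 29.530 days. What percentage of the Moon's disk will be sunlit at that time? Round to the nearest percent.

173.6/29.530 = 5.879 lunations, so 5 complete cycles and 25.95 d into the next.
Elongation θ = 360° × 25.95/29.530 ≈ 316.4°.
Illuminated fraction = (1 − cos 316.4°)/2 = (1 − 0.724)/2 ≈ 0.138, so 14%.

14%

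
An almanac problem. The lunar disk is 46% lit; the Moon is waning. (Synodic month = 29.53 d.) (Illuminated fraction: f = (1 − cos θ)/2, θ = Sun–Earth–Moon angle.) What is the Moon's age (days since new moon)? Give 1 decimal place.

22.5 days

From f = (1 − cos θ)/2: cos θ = 1 − 2×0.46 = 0.080; arccos → 85.4°.
Waning ⇒ past full, so θ = 360° − 85.4° = 274.6°.
Age = 29.53 × 274.6°/360° ≈ 22.52 days.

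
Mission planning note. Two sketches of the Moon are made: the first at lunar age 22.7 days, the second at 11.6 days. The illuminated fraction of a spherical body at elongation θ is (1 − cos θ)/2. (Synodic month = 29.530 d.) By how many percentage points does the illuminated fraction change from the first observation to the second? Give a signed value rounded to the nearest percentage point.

θ₁ = 360° × 22.7/29.530 = 276.7°, f₁ = (1 − cos θ₁)/2 = 0.441.
θ₂ = 360° × 11.6/29.530 = 141.4°, f₂ = (1 − cos θ₂)/2 = 0.891.
Change = f₂ − f₁ = +0.449 → +45 percentage points.

+45 pp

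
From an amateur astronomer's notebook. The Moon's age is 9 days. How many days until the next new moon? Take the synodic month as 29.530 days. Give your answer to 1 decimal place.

The next new moon completes the synodic month: 29.530 − 9 = 20.530 days.

20.5 days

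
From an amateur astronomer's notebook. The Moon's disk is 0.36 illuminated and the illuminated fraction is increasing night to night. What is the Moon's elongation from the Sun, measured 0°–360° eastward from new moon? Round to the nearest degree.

74°

cos θ = 1 − 2f = 0.280, giving a principal value of 73.7°.
Waxing ⇒ before full, so θ = 73.7°.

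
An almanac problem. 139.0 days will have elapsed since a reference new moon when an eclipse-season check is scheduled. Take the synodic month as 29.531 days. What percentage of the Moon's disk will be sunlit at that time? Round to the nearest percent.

63%

139.0 d spans 4 complete synodic months (4 × 29.531 = 118.12 d) plus 20.88 d.
Elongation θ = 360° × 20.88/29.531 ≈ 254.5°.
With cos θ = (-0.267), the lit fraction is (1 − (-0.267))/2 ≈ 0.634, so 63%.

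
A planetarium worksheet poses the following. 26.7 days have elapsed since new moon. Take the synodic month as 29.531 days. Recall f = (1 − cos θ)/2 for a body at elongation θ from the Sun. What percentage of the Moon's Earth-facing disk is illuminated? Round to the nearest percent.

9%

The Moon has covered 26.7/29.531 of its cycle, so θ ≈ 360° × 26.7/29.531 = 325.5°.
Illuminated fraction = (1 − cos 325.5°)/2 = (1 − 0.824)/2 ≈ 0.088, so 9%.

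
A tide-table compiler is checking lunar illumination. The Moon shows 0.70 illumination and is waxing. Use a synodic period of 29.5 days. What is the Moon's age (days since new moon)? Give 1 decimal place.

9.3 days

Invert f = (1 − cos θ)/2 to get cos θ = 1 − 2(0.70) = -0.400, hence θ₀ = arccos -0.400 = 113.6°.
Before full moon the principal value applies: θ = 113.6°.
At 360°/29.5 d per day, 113.6° corresponds to 9.31 days.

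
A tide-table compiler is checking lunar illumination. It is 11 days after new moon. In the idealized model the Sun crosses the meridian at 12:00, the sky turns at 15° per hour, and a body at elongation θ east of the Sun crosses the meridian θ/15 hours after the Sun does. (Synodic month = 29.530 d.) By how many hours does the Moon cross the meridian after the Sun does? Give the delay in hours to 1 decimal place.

Phase angle: θ = 360°·(11 d)/(29.530 d) = 134.1°.
Delay after the Sun = 134.1° / (15°/h) ≈ 8.94 h.
So the Moon crosses the meridian 8.94 h after the Sun.

8.9 h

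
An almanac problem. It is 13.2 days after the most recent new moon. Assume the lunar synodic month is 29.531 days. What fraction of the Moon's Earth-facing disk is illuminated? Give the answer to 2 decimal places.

Elongation θ = 360° × 13.2/29.531 ≈ 160.9°.
With cos θ = (-0.945), the lit fraction is (1 − (-0.945))/2 ≈ 0.973.

0.97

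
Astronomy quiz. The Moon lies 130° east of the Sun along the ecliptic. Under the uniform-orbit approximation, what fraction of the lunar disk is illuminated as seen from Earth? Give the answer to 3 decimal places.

0.821

Half-versine of 130°: (1 − (-0.643))/2 = 0.821.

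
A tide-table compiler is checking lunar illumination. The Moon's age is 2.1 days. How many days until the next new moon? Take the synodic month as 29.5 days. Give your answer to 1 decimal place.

27.4 days

One full lunation from the last new moon is 29.5 d; remaining = 29.5 − 2.1 = 27.400 d.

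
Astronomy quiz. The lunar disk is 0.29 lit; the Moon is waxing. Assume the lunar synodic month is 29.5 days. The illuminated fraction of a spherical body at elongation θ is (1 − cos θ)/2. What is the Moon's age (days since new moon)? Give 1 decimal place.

From f = (1 − cos θ)/2: cos θ = 1 − 2×0.29 = 0.420; arccos → 65.2°.
Before full moon the principal value applies: θ = 65.2°.
That fraction of the synodic month is 65.2/360 × 29.5 d ≈ 5.34 d.

5.3 days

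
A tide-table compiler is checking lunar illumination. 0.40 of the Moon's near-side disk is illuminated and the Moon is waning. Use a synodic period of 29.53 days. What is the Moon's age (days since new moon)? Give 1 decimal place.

Invert f = (1 − cos θ)/2 to get cos θ = 1 − 2(0.40) = 0.200, hence θ₀ = arccos 0.200 = 78.5°.
A waning Moon lies in 180°–360°, so θ = 360° − 78.5° = 281.5°.
At 360°/29.53 d per day, 281.5° corresponds to 23.09 days.

23.1 days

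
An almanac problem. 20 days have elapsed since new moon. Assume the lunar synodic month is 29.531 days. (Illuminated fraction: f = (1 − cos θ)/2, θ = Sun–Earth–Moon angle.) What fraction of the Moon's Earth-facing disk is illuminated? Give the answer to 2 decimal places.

The Moon has covered 20/29.531 of its cycle, so θ ≈ 360° × 20/29.531 = 243.8°.
Illuminated fraction = (1 − cos 243.8°)/2 = (1 − (-0.441))/2 ≈ 0.721.

0.72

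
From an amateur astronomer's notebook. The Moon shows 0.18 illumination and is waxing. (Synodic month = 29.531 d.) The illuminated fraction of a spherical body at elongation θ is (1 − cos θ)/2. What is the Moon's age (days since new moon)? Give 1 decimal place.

4.1 days

Invert f = (1 − cos θ)/2 to get cos θ = 1 − 2(0.18) = 0.640, hence θ₀ = arccos 0.640 = 50.2°.
Before full moon the principal value applies: θ = 50.2°.
Age = 29.531 × 50.2°/360° ≈ 4.12 days.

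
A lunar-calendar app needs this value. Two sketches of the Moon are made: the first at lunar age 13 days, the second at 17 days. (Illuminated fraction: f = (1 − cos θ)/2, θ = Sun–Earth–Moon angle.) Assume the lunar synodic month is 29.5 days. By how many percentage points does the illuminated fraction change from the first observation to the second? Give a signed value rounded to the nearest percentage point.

θ₁ = 360° × 13/29.5 = 158.6°, f₁ = (1 − cos θ₁)/2 = 0.966.
θ₂ = 360° × 17/29.5 = 207.5°, f₂ = (1 − cos θ₂)/2 = 0.944.
Change = f₂ − f₁ = -0.022 → -2 percentage points.

-2 pp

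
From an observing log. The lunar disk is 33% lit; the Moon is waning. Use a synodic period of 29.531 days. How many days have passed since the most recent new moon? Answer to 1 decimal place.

23.8 days

cos θ = 1 − 2f = 0.340, giving a principal value of 70.1°.
Waning ⇒ past full, so θ = 360° − 70.1° = 289.9°.
Age = 29.531 × 289.9°/360° ≈ 23.78 days.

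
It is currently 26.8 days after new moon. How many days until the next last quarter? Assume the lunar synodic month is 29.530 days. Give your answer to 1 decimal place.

24.9 days

Last quarter occurs at elongation 270°, i.e. at age 29.530 × 270/360 = 22.148 d.
This lunation's last quarter (22.148 d) has passed, so add one period: 51.678 − 26.8 = 24.878 days.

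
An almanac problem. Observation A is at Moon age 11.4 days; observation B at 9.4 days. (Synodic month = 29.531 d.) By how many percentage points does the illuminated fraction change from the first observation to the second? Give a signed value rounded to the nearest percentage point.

-17 pp

θ₁ = 360° × 11.4/29.531 = 139.0°, f₁ = (1 − cos θ₁)/2 = 0.877.
θ₂ = 360° × 9.4/29.531 = 114.6°, f₂ = (1 − cos θ₂)/2 = 0.708.
Change = f₂ − f₁ = -0.169 → -17 percentage points.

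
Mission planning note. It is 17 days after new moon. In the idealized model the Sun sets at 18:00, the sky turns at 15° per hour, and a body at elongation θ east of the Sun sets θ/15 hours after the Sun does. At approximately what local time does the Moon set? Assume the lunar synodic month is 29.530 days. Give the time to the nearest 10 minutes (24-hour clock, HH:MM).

Phase angle: θ = 360°·(17 d)/(29.530 d) = 207.2°.
At 15° of sky rotation per hour, 207.2° corresponds to a 13.82 h lag.
18:00 + 13.816 h ≈ 07:49 → 07:50 to the nearest ten minutes.

07:50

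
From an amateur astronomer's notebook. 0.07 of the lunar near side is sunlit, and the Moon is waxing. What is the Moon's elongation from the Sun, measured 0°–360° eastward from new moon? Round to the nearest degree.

cos θ = 1 − 2f = 0.860, giving a principal value of 30.7°.
The Moon is waxing (0°–180°), so θ = 30.7° directly.

31°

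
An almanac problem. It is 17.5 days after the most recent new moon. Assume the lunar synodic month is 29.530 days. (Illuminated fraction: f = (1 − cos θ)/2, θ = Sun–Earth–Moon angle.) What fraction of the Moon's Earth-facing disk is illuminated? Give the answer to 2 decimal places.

0.92

Elongation θ = 360° × 17.5/29.530 ≈ 213.3°.
Illuminated fraction = (1 − cos 213.3°)/2 = (1 − (-0.835))/2 ≈ 0.918.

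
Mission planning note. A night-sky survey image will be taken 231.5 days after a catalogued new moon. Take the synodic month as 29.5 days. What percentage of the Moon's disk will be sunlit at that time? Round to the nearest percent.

21%

Reduce mod P: 231.5 − 7×29.5 = 25.00 d into the current lunation.
Phase angle: θ = 360°·(25.00 d)/(29.5 d) = 305.1°.
Illuminated fraction = (1 − cos 305.1°)/2 = (1 − 0.575)/2 ≈ 0.213, so 21%.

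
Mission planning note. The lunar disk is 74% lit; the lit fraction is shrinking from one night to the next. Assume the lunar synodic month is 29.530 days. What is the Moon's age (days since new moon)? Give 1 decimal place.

19.8 days

cos θ = 1 − 2f = -0.480, giving a principal value of 118.7°.
Waning ⇒ past full, so θ = 360° − 118.7° = 241.3°.
At 360°/29.530 d per day, 241.3° corresponds to 19.79 days.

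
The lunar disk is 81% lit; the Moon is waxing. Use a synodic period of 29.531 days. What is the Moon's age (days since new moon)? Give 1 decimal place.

Invert f = (1 − cos θ)/2 to get cos θ = 1 − 2(0.81) = -0.620, hence θ₀ = arccos -0.620 = 128.3°.
Before full moon the principal value applies: θ = 128.3°.
Age = 29.531 × 128.3°/360° ≈ 10.53 days.

10.5 days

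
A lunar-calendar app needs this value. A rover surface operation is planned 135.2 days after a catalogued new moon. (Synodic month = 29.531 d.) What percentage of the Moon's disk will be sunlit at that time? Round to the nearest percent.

94%

135.2 d spans 4 complete synodic months (4 × 29.531 = 118.12 d) plus 17.08 d.
Phase angle: θ = 360°·(17.08 d)/(29.531 d) = 208.2°.
cos 208.2° = (-0.882), so f = (1 − (-0.882))/2 = 0.941, so 94%.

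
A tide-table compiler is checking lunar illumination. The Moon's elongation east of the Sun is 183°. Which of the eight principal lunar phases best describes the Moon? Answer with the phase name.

The full moon sector spans roughly 158°–202°; 183° falls inside it.

full moon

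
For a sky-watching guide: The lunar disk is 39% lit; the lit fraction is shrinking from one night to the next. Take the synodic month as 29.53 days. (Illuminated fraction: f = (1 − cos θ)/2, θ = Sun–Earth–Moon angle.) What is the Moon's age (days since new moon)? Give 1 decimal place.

Invert f = (1 − cos θ)/2 to get cos θ = 1 − 2(0.39) = 0.220, hence θ₀ = arccos 0.220 = 77.3°.
Waning ⇒ past full, so θ = 360° − 77.3° = 282.7°.
At 360°/29.53 d per day, 282.7° corresponds to 23.19 days.

23.2 days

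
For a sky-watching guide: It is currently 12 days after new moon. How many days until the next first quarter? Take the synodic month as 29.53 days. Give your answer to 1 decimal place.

24.9 days

First quarter occurs at elongation 90°, i.e. at age 29.53 × 90/360 = 7.383 d.
This lunation's first quarter (7.383 d) has passed, so add one period: 36.913 − 12 = 24.913 days.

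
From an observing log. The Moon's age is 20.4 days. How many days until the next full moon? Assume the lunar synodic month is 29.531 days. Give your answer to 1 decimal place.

Full moon occurs at elongation 180°, i.e. at age 29.531 × 180/360 = 14.765 d.
This lunation's full moon (14.765 d) has passed, so add one period: 44.296 − 20.4 = 23.896 days.

23.9 days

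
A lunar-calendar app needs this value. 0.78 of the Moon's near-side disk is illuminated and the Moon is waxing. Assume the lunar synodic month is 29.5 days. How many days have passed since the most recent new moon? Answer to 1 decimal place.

10.2 days

cos θ = 1 − 2f = -0.560, giving a principal value of 124.1°.
The Moon is waxing (0°–180°), so θ = 124.1° directly.
Age = 29.5 × 124.1°/360° ≈ 10.17 days.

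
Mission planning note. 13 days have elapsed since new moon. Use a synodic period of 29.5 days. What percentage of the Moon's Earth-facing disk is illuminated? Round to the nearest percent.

Elongation θ = 360° × 13/29.5 ≈ 158.6°.
cos 158.6° = (-0.931), so f = (1 − (-0.931))/2 = 0.966, so 97%.

97%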